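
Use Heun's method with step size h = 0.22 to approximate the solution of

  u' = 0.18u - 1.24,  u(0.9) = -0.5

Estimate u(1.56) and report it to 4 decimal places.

Heun: k1 = f(s_n, u_n); k2 = f(s_n + h, u_n + h·k1); u_{n+1} = u_n + (h/2)·(k1 + k2).
s=0.900000, u=-0.500000:
  k1 = f(0.900000, -0.500000) = -1.330000
  k2 = f(1.120000, -0.792600) = -1.382668
  u ← -0.500000 + (0.22/2)·(-1.330000 + (-1.382668)) = -0.798393
s=1.120000, u=-0.798393:
  k1 = f(1.120000, -0.798393) = -1.383711
  k2 = f(1.340000, -1.102810) = -1.438506
  u ← -0.798393 + (0.22/2)·(-1.383711 + (-1.438506)) = -1.108837
s=1.340000, u=-1.108837:
  k1 = f(1.340000, -1.108837) = -1.439591
  k2 = f(1.560000, -1.425547) = -1.496599
  u ← -1.108837 + (0.22/2)·(-1.439591 + (-1.496599)) = -1.431818
u(1.56) ≈ -1.4318

-1.4318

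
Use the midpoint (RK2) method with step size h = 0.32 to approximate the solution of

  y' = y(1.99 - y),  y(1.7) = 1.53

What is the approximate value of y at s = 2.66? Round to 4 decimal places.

Midpoint: k1 = f(s_n, y_n); k2 = f(s_n + h/2, y_n + (h/2)·k1); y_{n+1} = y_n + h·k2.
s=1.700000, y=1.530000:
  k1 = f(1.700000, 1.530000) = 0.703800
  k2 = f(1.860000, 1.642608) = 0.570629
  y ← 1.530000 + 0.32·0.570629 = 1.712601
s=2.020000, y=1.712601:
  k1 = f(2.020000, 1.712601) = 0.475073
  k2 = f(2.180000, 1.788613) = 0.360203
  y ← 1.712601 + 0.32·0.360203 = 1.827866
s=2.340000, y=1.827866:
  k1 = f(2.340000, 1.827866) = 0.296359
  k2 = f(2.500000, 1.875284) = 0.215126
  y ← 1.827866 + 0.32·0.215126 = 1.896707
y(2.66) ≈ 1.8967

1.8967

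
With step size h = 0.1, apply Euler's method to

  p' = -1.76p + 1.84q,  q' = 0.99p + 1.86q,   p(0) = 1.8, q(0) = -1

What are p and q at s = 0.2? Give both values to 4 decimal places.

Euler on (p,q): p_{n+1} = p_n + h·p', q_{n+1} = q_n + h·q'.
0.000000: (1.800000, -1.000000); f=(-5.008000, -0.078000) → (1.299200, -1.007800)
0.100000: (1.299200, -1.007800); f=(-4.140944, -0.588300) → (0.885106, -1.066630)
(p(0.2), q(0.2)) ≈ (0.8851, -1.0666)

0.8851, -1.0666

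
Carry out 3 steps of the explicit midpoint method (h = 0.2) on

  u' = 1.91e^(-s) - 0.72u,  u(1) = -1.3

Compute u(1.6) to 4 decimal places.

Midpoint: k1 = f(s_n, u_n); k2 = f(s_n + h/2, u_n + (h/2)·k1); u_{n+1} = u_n + h·k2.
s=1.000000, u=-1.300000:
  k1 = f(1.000000, -1.300000) = 1.638650
  k2 = f(1.100000, -1.136135) = 1.453801
  u ← -1.300000 + 0.2·1.453801 = -1.009240
s=1.200000, u=-1.009240:
  k1 = f(1.200000, -1.009240) = 1.301934
  k2 = f(1.300000, -0.879046) = 1.153449
  u ← -1.009240 + 0.2·1.153449 = -0.778550
s=1.400000, u=-0.778550:
  k1 = f(1.400000, -0.778550) = 1.031556
  k2 = f(1.500000, -0.675394) = 0.912463
  u ← -0.778550 + 0.2·0.912463 = -0.596057
u(1.6) ≈ -0.5961

-0.5961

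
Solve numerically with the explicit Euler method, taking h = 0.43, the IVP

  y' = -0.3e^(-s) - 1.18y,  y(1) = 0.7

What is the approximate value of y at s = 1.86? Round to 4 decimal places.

0.1156

Euler: y_{n+1} = y_n + h·f(s_n, y_n).
s=1.000000, y=0.700000: f=-0.936364 → y ← 0.700000 + 0.43·(-0.936364) = 0.297364
s=1.430000, y=0.297364: f=-0.422682 → y ← 0.297364 + 0.43·(-0.422682) = 0.115610
y(1.86) ≈ 0.1156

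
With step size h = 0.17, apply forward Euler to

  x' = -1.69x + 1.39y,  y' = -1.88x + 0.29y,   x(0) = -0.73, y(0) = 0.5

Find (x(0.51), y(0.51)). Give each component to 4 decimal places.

0.1417, 1.0037

Euler on (x,y): x_{n+1} = x_n + h·x', y_{n+1} = y_n + h·y'.
0.000000: (-0.730000, 0.500000); f=(1.928700, 1.517400) → (-0.402121, 0.757958)
0.170000: (-0.402121, 0.757958); f=(1.733146, 0.975795) → (-0.107486, 0.923843)
0.340000: (-0.107486, 0.923843); f=(1.465794, 0.469989) → (0.141699, 1.003741)
(x(0.51), y(0.51)) ≈ (0.1417, 1.0037)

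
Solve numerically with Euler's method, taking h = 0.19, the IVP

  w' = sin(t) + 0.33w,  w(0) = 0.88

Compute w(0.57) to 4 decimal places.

Euler: w_{n+1} = w_n + h·f(t_n, w_n).
t=0.000000, w=0.880000: f=0.290400 → w ← 0.880000 + 0.19·0.290400 = 0.935176
t=0.190000, w=0.935176: f=0.497467 → w ← 0.935176 + 0.19·0.497467 = 1.029695
t=0.380000, w=1.029695: f=0.710720 → w ← 1.029695 + 0.19·0.710720 = 1.164731
w(0.57) ≈ 1.1647

1.1647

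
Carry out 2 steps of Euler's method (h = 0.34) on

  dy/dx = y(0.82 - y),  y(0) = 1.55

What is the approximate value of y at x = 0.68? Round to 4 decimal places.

Euler: y_{n+1} = y_n + h·f(x_n, y_n).
x=0.000000, y=1.550000: f=-1.131500 → y ← 1.550000 + 0.34·(-1.131500) = 1.165290
x=0.340000, y=1.165290: f=-0.402363 → y ← 1.165290 + 0.34·(-0.402363) = 1.028487
y(0.68) ≈ 1.0285

1.0285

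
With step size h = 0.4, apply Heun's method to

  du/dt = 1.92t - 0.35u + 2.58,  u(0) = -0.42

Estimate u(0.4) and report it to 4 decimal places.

0.7480

Heun: k1 = f(t_n, u_n); k2 = f(t_n + h, u_n + h·k1); u_{n+1} = u_n + (h/2)·(k1 + k2).
t=0.000000, u=-0.420000:
  k1 = f(0.000000, -0.420000) = 2.727000
  k2 = f(0.400000, 0.670800) = 3.113220
  u ← -0.420000 + (0.4/2)·(2.727000 + 3.113220) = 0.748044
u(0.4) ≈ 0.7480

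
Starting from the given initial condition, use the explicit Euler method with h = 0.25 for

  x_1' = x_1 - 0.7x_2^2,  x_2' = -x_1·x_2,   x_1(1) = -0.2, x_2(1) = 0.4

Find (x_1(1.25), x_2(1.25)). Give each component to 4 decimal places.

Euler on (x_1,x_2): x_1_{n+1} = x_1_n + h·x_1', x_2_{n+1} = x_2_n + h·x_2'.
1.000000: (-0.200000, 0.400000); f=(-0.312000, 0.080000) → (-0.278000, 0.420000)
(x_1(1.25), x_2(1.25)) ≈ (-0.2780, 0.4200)

-0.2780, 0.4200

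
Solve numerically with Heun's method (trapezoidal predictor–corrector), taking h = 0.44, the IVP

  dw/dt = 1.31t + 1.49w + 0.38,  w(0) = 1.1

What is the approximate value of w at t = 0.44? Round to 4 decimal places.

2.4064

Heun: k1 = f(t_n, w_n); k2 = f(t_n + h, w_n + h·k1); w_{n+1} = w_n + (h/2)·(k1 + k2).
t=0.000000, w=1.100000:
  k1 = f(0.000000, 1.100000) = 2.019000
  k2 = f(0.440000, 1.988360) = 3.919056
  w ← 1.100000 + (0.44/2)·(2.019000 + 3.919056) = 2.406372
w(0.44) ≈ 2.4064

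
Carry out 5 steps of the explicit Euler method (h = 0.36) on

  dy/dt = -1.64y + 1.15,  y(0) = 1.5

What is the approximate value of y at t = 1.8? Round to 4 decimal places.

0.7104

Euler: y_{n+1} = y_n + h·f(t_n, y_n).
t=0.000000, y=1.500000: f=-1.310000 → y ← 1.500000 + 0.36·(-1.310000) = 1.028400
t=0.360000, y=1.028400: f=-0.536576 → y ← 1.028400 + 0.36·(-0.536576) = 0.835233
t=0.720000, y=0.835233: f=-0.219782 → y ← 0.835233 + 0.36·(-0.219782) = 0.756111
t=1.080000, y=0.756111: f=-0.090023 → y ← 0.756111 + 0.36·(-0.090023) = 0.723703
t=1.440000, y=0.723703: f=-0.036873 → y ← 0.723703 + 0.36·(-0.036873) = 0.710429
y(1.8) ≈ 0.7104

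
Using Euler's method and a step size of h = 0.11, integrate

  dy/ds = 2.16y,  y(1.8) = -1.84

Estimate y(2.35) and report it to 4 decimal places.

Euler: y_{n+1} = y_n + h·f(s_n, y_n).
s=1.800000, y=-1.840000: f=-3.974400 → y ← -1.840000 + 0.11·(-3.974400) = -2.277184
s=1.910000, y=-2.277184: f=-4.918717 → y ← -2.277184 + 0.11·(-4.918717) = -2.818243
s=2.020000, y=-2.818243: f=-6.087405 → y ← -2.818243 + 0.11·(-6.087405) = -3.487857
s=2.130000, y=-3.487857: f=-7.533772 → y ← -3.487857 + 0.11·(-7.533772) = -4.316572
s=2.240000, y=-4.316572: f=-9.323796 → y ← -4.316572 + 0.11·(-9.323796) = -5.342190
y(2.35) ≈ -5.3422

-5.3422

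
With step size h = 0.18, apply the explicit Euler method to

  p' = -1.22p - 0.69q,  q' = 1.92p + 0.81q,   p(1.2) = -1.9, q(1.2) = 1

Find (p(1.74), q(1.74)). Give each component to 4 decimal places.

-1.0267, -0.4485

Euler on (p,q): p_{n+1} = p_n + h·p', q_{n+1} = q_n + h·q'.
1.200000: (-1.900000, 1.000000); f=(1.628000, -2.838000) → (-1.606960, 0.489160)
1.380000: (-1.606960, 0.489160); f=(1.622971, -2.689144) → (-1.314825, 0.005114)
1.560000: (-1.314825, 0.005114); f=(1.600558, -2.520322) → (-1.026725, -0.448544)
(p(1.74), q(1.74)) ≈ (-1.0267, -0.4485)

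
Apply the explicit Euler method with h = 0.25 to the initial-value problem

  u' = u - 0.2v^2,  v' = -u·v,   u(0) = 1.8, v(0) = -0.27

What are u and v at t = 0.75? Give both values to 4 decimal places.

Euler on (u,v): u_{n+1} = u_n + h·u', v_{n+1} = v_n + h·v'.
0.000000: (1.800000, -0.270000); f=(1.785420, 0.486000) → (2.246355, -0.148500)
0.250000: (2.246355, -0.148500); f=(2.241945, 0.333584) → (2.806841, -0.065104)
0.500000: (2.806841, -0.065104); f=(2.805993, 0.182737) → (3.508339, -0.019420)
(u(0.75), v(0.75)) ≈ (3.5083, -0.0194)

3.5083, -0.0194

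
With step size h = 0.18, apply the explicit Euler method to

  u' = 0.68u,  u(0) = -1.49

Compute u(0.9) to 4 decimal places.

Euler: u_{n+1} = u_n + h·f(x_n, u_n).
x=0.000000, u=-1.490000: f=-1.013200 → u ← -1.490000 + 0.18·(-1.013200) = -1.672376
x=0.180000, u=-1.672376: f=-1.137216 → u ← -1.672376 + 0.18·(-1.137216) = -1.877075
x=0.360000, u=-1.877075: f=-1.276411 → u ← -1.877075 + 0.18·(-1.276411) = -2.106829
x=0.540000, u=-2.106829: f=-1.432644 → u ← -2.106829 + 0.18·(-1.432644) = -2.364705
x=0.720000, u=-2.364705: f=-1.607999 → u ← -2.364705 + 0.18·(-1.607999) = -2.654144
u(0.9) ≈ -2.6541

-2.6541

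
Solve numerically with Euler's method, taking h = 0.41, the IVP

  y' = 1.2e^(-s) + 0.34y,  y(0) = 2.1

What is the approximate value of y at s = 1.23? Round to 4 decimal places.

4.3338

Euler: y_{n+1} = y_n + h·f(s_n, y_n).
s=0.000000, y=2.100000: f=1.914000 → y ← 2.100000 + 0.41·1.914000 = 2.884740
s=0.410000, y=2.884740: f=1.777192 → y ← 2.884740 + 0.41·1.777192 = 3.613389
s=0.820000, y=3.613389: f=1.757070 → y ← 3.613389 + 0.41·1.757070 = 4.333787
y(1.23) ≈ 4.3338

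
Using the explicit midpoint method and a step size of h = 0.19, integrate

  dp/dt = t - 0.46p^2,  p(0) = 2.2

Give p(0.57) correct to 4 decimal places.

Midpoint: k1 = f(t_n, p_n); k2 = f(t_n + h/2, p_n + (h/2)·k1); p_{n+1} = p_n + h·k2.
t=0.000000, p=2.200000:
  k1 = f(0.000000, 2.200000) = -2.226400
  k2 = f(0.095000, 1.988492) = -1.723886
  p ← 2.200000 + 0.19·(-1.723886) = 1.872462
t=0.190000, p=1.872462:
  k1 = f(0.190000, 1.872462) = -1.422812
  k2 = f(0.285000, 1.737295) = -1.103368
  p ← 1.872462 + 0.19·(-1.103368) = 1.662822
t=0.380000, p=1.662822:
  k1 = f(0.380000, 1.662822) = -0.891889
  k2 = f(0.475000, 1.578092) = -0.670572
  p ← 1.662822 + 0.19·(-0.670572) = 1.535413
p(0.57) ≈ 1.5354

1.5354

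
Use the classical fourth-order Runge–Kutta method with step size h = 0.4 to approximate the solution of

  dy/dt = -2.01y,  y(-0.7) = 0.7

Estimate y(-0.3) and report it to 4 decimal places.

RK4: k1 = f(t_n, y_n); k2 = f(t_n + h/2, y_n + (h/2)·k1); k3 = f(t_n + h/2, y_n + (h/2)·k2); k4 = f(t_n + h, y_n + h·k3); y_{n+1} = y_n + (h/6)·(k1 + 2k2 + 2k3 + k4).
t=-0.700000, y=0.700000:
  k1 = f(-0.700000, 0.700000) = -1.407000
  k2 = f(-0.500000, 0.418600) = -0.841386
  k3 = f(-0.500000, 0.531723) = -1.068763
  k4 = f(-0.300000, 0.272495) = -0.547715
  y ← 0.700000 + (0.4/6)·(k1 + 2k2 + 2k3 + k4) = 0.314999
y(-0.3) ≈ 0.3150

0.3150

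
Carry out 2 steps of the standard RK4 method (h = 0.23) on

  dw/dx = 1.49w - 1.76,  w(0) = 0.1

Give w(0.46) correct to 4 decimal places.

-0.9644

RK4: k1 = f(x_n, w_n); k2 = f(x_n + h/2, w_n + (h/2)·k1); k3 = f(x_n + h/2, w_n + (h/2)·k2); k4 = f(x_n + h, w_n + h·k3); w_{n+1} = w_n + (h/6)·(k1 + 2k2 + 2k3 + k4).
x=0.000000, w=0.100000:
  k1 = f(0.000000, 0.100000) = -1.611000
  k2 = f(0.115000, -0.085265) = -1.887045
  k3 = f(0.115000, -0.117010) = -1.934345
  k4 = f(0.230000, -0.344899) = -2.273900
  w ← 0.100000 + (0.23/6)·(k1 + 2k2 + 2k3 + k4) = -0.341894
x=0.230000, w=-0.341894:
  k1 = f(0.230000, -0.341894) = -2.269423
  k2 = f(0.345000, -0.602878) = -2.658288
  k3 = f(0.345000, -0.647598) = -2.724920
  k4 = f(0.460000, -0.968626) = -3.203253
  w ← -0.341894 + (0.23/6)·(k1 + 2k2 + 2k3 + k4) = -0.964393
w(0.46) ≈ -0.9644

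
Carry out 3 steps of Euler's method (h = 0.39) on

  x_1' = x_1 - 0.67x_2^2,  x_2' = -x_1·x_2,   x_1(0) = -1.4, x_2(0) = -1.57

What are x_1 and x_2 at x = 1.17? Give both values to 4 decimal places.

Euler on (x_1,x_2): x_1_{n+1} = x_1_n + h·x_1', x_2_{n+1} = x_2_n + h·x_2'.
0.000000: (-1.400000, -1.570000); f=(-3.051483, -2.198000) → (-2.590078, -2.427220)
0.390000: (-2.590078, -2.427220); f=(-6.537314, -6.286690) → (-5.139631, -4.879029)
0.780000: (-5.139631, -4.879029); f=(-21.088931, -25.076409) → (-13.364314, -14.658829)
(x_1(1.17), x_2(1.17)) ≈ (-13.3643, -14.6588)

-13.3643, -14.6588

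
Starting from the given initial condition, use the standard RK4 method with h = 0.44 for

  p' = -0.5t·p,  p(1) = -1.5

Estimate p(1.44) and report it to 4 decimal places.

RK4: k1 = f(t_n, p_n); k2 = f(t_n + h/2, p_n + (h/2)·k1); k3 = f(t_n + h/2, p_n + (h/2)·k2); k4 = f(t_n + h, p_n + h·k3); p_{n+1} = p_n + (h/6)·(k1 + 2k2 + 2k3 + k4).
t=1.000000, p=-1.500000:
  k1 = f(1.000000, -1.500000) = 0.750000
  k2 = f(1.220000, -1.335000) = 0.814350
  k3 = f(1.220000, -1.320843) = 0.805714
  k4 = f(1.440000, -1.145486) = 0.824750
  p ← -1.500000 + (0.44/6)·(k1 + 2k2 + 2k3 + k4) = -1.146909
p(1.44) ≈ -1.1469

-1.1469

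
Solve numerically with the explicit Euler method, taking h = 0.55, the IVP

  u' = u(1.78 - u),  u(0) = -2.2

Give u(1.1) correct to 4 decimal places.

-40.9561

Euler: u_{n+1} = u_n + h·f(x_n, u_n).
x=0.000000, u=-2.200000: f=-8.756000 → u ← -2.200000 + 0.55·(-8.756000) = -7.015800
x=0.550000, u=-7.015800: f=-61.709574 → u ← -7.015800 + 0.55·(-61.709574) = -40.956066
u(1.1) ≈ -40.9561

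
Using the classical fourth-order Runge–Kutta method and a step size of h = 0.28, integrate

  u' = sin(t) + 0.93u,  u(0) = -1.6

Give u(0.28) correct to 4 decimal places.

-2.0333

RK4: k1 = f(t_n, u_n); k2 = f(t_n + h/2, u_n + (h/2)·k1); k3 = f(t_n + h/2, u_n + (h/2)·k2); k4 = f(t_n + h, u_n + h·k3); u_{n+1} = u_n + (h/6)·(k1 + 2k2 + 2k3 + k4).
t=0.000000, u=-1.600000:
  k1 = f(0.000000, -1.600000) = -1.488000
  k2 = f(0.140000, -1.808320) = -1.542194
  k3 = f(0.140000, -1.815907) = -1.549251
  k4 = f(0.280000, -2.033790) = -1.615069
  u ← -1.600000 + (0.28/6)·(k1 + 2k2 + 2k3 + k4) = -2.033345
u(0.28) ≈ -2.0333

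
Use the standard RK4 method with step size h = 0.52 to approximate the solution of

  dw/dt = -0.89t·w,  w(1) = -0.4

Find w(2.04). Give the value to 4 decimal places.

-0.0985

RK4: k1 = f(t_n, w_n); k2 = f(t_n + h/2, w_n + (h/2)·k1); k3 = f(t_n + h/2, w_n + (h/2)·k2); k4 = f(t_n + h, w_n + h·k3); w_{n+1} = w_n + (h/6)·(k1 + 2k2 + 2k3 + k4).
t=1.000000, w=-0.400000:
  k1 = f(1.000000, -0.400000) = 0.356000
  k2 = f(1.260000, -0.307440) = 0.344763
  k3 = f(1.260000, -0.310362) = 0.348039
  k4 = f(1.520000, -0.219019) = 0.296290
  w ← -0.400000 + (0.52/6)·(k1 + 2k2 + 2k3 + k4) = -0.223382
t=1.520000, w=-0.223382:
  k1 = f(1.520000, -0.223382) = 0.302192
  k2 = f(1.780000, -0.144813) = 0.229412
  k3 = f(1.780000, -0.163735) = 0.259389
  k4 = f(2.040000, -0.088500) = 0.160680
  w ← -0.223382 + (0.52/6)·(k1 + 2k2 + 2k3 + k4) = -0.098541
w(2.04) ≈ -0.0985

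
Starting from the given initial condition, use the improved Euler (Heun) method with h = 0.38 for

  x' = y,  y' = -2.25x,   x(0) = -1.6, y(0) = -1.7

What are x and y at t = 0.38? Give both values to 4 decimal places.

Heun on (x,y): k1 = f(t_n, state_n); k2 = f(t_n + h, state_n + h·k1); state_{n+1} = state_n + (h/2)·(k1 + k2).
0.000000: (-1.600000, -1.700000)
  k1 = (-1.700000, 3.600000)
  predictor → (-2.246000, -0.332000)
  k2 = (-0.332000, 5.053500)
  → (-1.986080, -0.055835)
(x(0.38), y(0.38)) ≈ (-1.9861, -0.0558)

-1.9861, -0.0558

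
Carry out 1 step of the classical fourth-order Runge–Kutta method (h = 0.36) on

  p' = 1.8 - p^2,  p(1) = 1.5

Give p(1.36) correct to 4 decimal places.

RK4: k1 = f(x_n, p_n); k2 = f(x_n + h/2, p_n + (h/2)·k1); k3 = f(x_n + h/2, p_n + (h/2)·k2); k4 = f(x_n + h, p_n + h·k3); p_{n+1} = p_n + (h/6)·(k1 + 2k2 + 2k3 + k4).
x=1.000000, p=1.500000:
  k1 = f(1.000000, 1.500000) = -0.450000
  k2 = f(1.180000, 1.419000) = -0.213561
  k3 = f(1.180000, 1.461559) = -0.336155
  k4 = f(1.360000, 1.378984) = -0.101598
  p ← 1.500000 + (0.36/6)·(k1 + 2k2 + 2k3 + k4) = 1.400938
p(1.36) ≈ 1.4009

1.4009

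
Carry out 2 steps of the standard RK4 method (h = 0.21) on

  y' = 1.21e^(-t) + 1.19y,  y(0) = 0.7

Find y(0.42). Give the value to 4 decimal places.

RK4: k1 = f(t_n, y_n); k2 = f(t_n + h/2, y_n + (h/2)·k1); k3 = f(t_n + h/2, y_n + (h/2)·k2); k4 = f(t_n + h, y_n + h·k3); y_{n+1} = y_n + (h/6)·(k1 + 2k2 + 2k3 + k4).
t=0.000000, y=0.700000:
  k1 = f(0.000000, 0.700000) = 2.043000
  k2 = f(0.105000, 0.914515) = 2.177666
  k3 = f(0.105000, 0.928655) = 2.194492
  k4 = f(0.210000, 1.160843) = 2.362210
  y ← 0.700000 + (0.21/6)·(k1 + 2k2 + 2k3 + k4) = 1.160233
t=0.210000, y=1.160233:
  k1 = f(0.210000, 1.160233) = 2.361485
  k2 = f(0.315000, 1.408189) = 2.558790
  k3 = f(0.315000, 1.428906) = 2.583443
  k4 = f(0.420000, 1.702756) = 2.821307
  y ← 1.160233 + (0.21/6)·(k1 + 2k2 + 2k3 + k4) = 1.701587
y(0.42) ≈ 1.7016

1.7016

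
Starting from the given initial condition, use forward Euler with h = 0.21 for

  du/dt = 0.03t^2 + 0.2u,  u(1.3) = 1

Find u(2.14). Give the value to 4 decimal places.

1.2494

Euler: u_{n+1} = u_n + h·f(t_n, u_n).
t=1.300000, u=1.000000: f=0.250700 → u ← 1.000000 + 0.21·0.250700 = 1.052647
t=1.510000, u=1.052647: f=0.278932 → u ← 1.052647 + 0.21·0.278932 = 1.111223
t=1.720000, u=1.111223: f=0.310997 → u ← 1.111223 + 0.21·0.310997 = 1.176532
t=1.930000, u=1.176532: f=0.347053 → u ← 1.176532 + 0.21·0.347053 = 1.249413
u(2.14) ≈ 1.2494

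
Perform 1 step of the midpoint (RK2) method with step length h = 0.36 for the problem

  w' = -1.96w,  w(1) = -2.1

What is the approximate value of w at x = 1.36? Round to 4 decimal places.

Midpoint: k1 = f(x_n, w_n); k2 = f(x_n + h/2, w_n + (h/2)·k1); w_{n+1} = w_n + h·k2.
x=1.000000, w=-2.100000:
  k1 = f(1.000000, -2.100000) = 4.116000
  k2 = f(1.180000, -1.359120) = 2.663875
  w ← -2.100000 + 0.36·2.663875 = -1.141005
w(1.36) ≈ -1.1410

-1.1410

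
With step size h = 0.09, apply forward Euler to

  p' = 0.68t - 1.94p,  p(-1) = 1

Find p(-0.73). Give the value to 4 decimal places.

0.4245

Euler: p_{n+1} = p_n + h·f(t_n, p_n).
t=-1.000000, p=1.000000: f=-2.620000 → p ← 1.000000 + 0.09·(-2.620000) = 0.764200
t=-0.910000, p=0.764200: f=-2.101348 → p ← 0.764200 + 0.09·(-2.101348) = 0.575079
t=-0.820000, p=0.575079: f=-1.673253 → p ← 0.575079 + 0.09·(-1.673253) = 0.424486
p(-0.73) ≈ 0.4245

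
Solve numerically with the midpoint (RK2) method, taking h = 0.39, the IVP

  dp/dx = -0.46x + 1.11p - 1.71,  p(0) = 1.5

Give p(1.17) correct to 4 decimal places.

0.9262

Midpoint: k1 = f(x_n, p_n); k2 = f(x_n + h/2, p_n + (h/2)·k1); p_{n+1} = p_n + h·k2.
x=0.000000, p=1.500000:
  k1 = f(0.000000, 1.500000) = -0.045000
  k2 = f(0.195000, 1.491225) = -0.144440
  p ← 1.500000 + 0.39·(-0.144440) = 1.443668
x=0.390000, p=1.443668:
  k1 = f(0.390000, 1.443668) = -0.286928
  k2 = f(0.585000, 1.387717) = -0.438734
  p ← 1.443668 + 0.39·(-0.438734) = 1.272562
x=0.780000, p=1.272562:
  k1 = f(0.780000, 1.272562) = -0.656256
  k2 = f(0.975000, 1.144592) = -0.888003
  p ← 1.272562 + 0.39·(-0.888003) = 0.926241
p(1.17) ≈ 0.9262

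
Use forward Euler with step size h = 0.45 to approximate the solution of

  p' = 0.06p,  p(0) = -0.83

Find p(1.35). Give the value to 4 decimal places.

Euler: p_{n+1} = p_n + h·f(x_n, p_n).
x=0.000000, p=-0.830000: f=-0.049800 → p ← -0.830000 + 0.45·(-0.049800) = -0.852410
x=0.450000, p=-0.852410: f=-0.051145 → p ← -0.852410 + 0.45·(-0.051145) = -0.875425
x=0.900000, p=-0.875425: f=-0.052526 → p ← -0.875425 + 0.45·(-0.052526) = -0.899062
p(1.35) ≈ -0.8991

-0.8991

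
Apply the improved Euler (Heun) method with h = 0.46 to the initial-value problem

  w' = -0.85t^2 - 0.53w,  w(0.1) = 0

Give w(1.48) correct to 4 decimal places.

Heun: k1 = f(t_n, w_n); k2 = f(t_n + h, w_n + h·k1); w_{n+1} = w_n + (h/2)·(k1 + k2).
t=0.100000, w=0.000000:
  k1 = f(0.100000, 0.000000) = -0.008500
  k2 = f(0.560000, -0.003910) = -0.264488
  w ← 0.000000 + (0.46/2)·(-0.008500 + (-0.264488)) = -0.062787
t=0.560000, w=-0.062787:
  k1 = f(0.560000, -0.062787) = -0.233283
  k2 = f(1.020000, -0.170097) = -0.794188
  w ← -0.062787 + (0.46/2)·(-0.233283 + (-0.794188)) = -0.299106
t=1.020000, w=-0.299106:
  k1 = f(1.020000, -0.299106) = -0.725814
  k2 = f(1.480000, -0.632980) = -1.526361
  w ← -0.299106 + (0.46/2)·(-0.725814 + (-1.526361)) = -0.817106
w(1.48) ≈ -0.8171

-0.8171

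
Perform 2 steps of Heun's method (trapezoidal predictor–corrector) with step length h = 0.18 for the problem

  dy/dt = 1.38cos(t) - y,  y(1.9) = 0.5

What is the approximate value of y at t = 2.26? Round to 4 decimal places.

0.1428

Heun: k1 = f(t_n, y_n); k2 = f(t_n + h, y_n + h·k1); y_{n+1} = y_n + (h/2)·(k1 + k2).
t=1.900000, y=0.500000:
  k1 = f(1.900000, 0.500000) = -0.946140
  k2 = f(2.080000, 0.329695) = -1.002420
  y ← 0.500000 + (0.18/2)·(-0.946140 + (-1.002420)) = 0.324630
t=2.080000, y=0.324630:
  k1 = f(2.080000, 0.324630) = -0.997355
  k2 = f(2.260000, 0.145106) = -1.022679
  y ← 0.324630 + (0.18/2)·(-0.997355 + (-1.022679)) = 0.142827
y(2.26) ≈ 0.1428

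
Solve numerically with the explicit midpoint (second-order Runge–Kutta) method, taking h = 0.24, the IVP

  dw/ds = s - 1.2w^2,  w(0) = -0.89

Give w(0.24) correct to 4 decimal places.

-1.1515

Midpoint: k1 = f(s_n, w_n); k2 = f(s_n + h/2, w_n + (h/2)·k1); w_{n+1} = w_n + h·k2.
s=0.000000, w=-0.890000:
  k1 = f(0.000000, -0.890000) = -0.950520
  k2 = f(0.120000, -1.004062) = -1.089770
  w ← -0.890000 + 0.24·(-1.089770) = -1.151545
w(0.24) ≈ -1.1515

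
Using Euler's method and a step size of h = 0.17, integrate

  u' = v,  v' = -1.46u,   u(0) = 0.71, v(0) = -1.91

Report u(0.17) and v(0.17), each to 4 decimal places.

0.3853, -2.0862

Euler on (u,v): u_{n+1} = u_n + h·u', v_{n+1} = v_n + h·v'.
0.000000: (0.710000, -1.910000); f=(-1.910000, -1.036600) → (0.385300, -2.086222)
(u(0.17), v(0.17)) ≈ (0.3853, -2.0862)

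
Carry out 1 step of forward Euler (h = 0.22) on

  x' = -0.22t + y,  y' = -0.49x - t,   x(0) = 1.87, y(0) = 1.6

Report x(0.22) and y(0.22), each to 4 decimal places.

Euler on (x,y): x_{n+1} = x_n + h·x', y_{n+1} = y_n + h·y'.
0.000000: (1.870000, 1.600000); f=(1.600000, -0.916300) → (2.222000, 1.398414)
(x(0.22), y(0.22)) ≈ (2.2220, 1.3984)

2.2220, 1.3984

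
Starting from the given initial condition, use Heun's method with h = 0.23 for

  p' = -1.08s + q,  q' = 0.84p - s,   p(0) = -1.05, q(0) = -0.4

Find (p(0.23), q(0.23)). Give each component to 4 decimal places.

Heun on (p,q): k1 = f(s_n, state_n); k2 = f(s_n + h, state_n + h·k1); state_{n+1} = state_n + (h/2)·(k1 + k2).
0.000000: (-1.050000, -0.400000)
  k1 = (-0.400000, -0.882000)
  predictor → (-1.142000, -0.602860)
  k2 = (-0.851260, -1.189280)
  → (-1.193895, -0.638197)
(p(0.23), q(0.23)) ≈ (-1.1939, -0.6382)

-1.1939, -0.6382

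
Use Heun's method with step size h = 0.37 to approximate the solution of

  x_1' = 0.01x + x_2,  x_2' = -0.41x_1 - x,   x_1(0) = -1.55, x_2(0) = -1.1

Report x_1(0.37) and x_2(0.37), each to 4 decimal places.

Heun on (x_1,x_2): k1 = f(x_n, state_n); k2 = f(x_n + h, state_n + h·k1); state_{n+1} = state_n + (h/2)·(k1 + k2).
0.000000: (-1.550000, -1.100000)
  k1 = (-1.100000, 0.635500)
  predictor → (-1.957000, -0.864865)
  k2 = (-0.861165, 0.432370)
  → (-1.912816, -0.902444)
(x_1(0.37), x_2(0.37)) ≈ (-1.9128, -0.9024)

-1.9128, -0.9024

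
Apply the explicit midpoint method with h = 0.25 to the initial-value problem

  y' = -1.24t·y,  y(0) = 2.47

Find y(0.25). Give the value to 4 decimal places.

Midpoint: k1 = f(t_n, y_n); k2 = f(t_n + h/2, y_n + (h/2)·k1); y_{n+1} = y_n + h·k2.
t=0.000000, y=2.470000:
  k1 = f(0.000000, 2.470000) = 0.000000
  k2 = f(0.125000, 2.470000) = -0.382850
  y ← 2.470000 + 0.25·(-0.382850) = 2.374288
y(0.25) ≈ 2.3743

2.3743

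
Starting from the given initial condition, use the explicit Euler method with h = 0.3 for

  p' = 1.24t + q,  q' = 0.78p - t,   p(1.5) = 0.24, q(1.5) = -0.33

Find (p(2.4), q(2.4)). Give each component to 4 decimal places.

1.6026, -1.4608

Euler on (p,q): p_{n+1} = p_n + h·p', q_{n+1} = q_n + h·q'.
1.500000: (0.240000, -0.330000); f=(1.530000, -1.312800) → (0.699000, -0.723840)
1.800000: (0.699000, -0.723840); f=(1.508160, -1.254780) → (1.151448, -1.100274)
2.100000: (1.151448, -1.100274); f=(1.503726, -1.201871) → (1.602566, -1.460835)
(p(2.4), q(2.4)) ≈ (1.6026, -1.4608)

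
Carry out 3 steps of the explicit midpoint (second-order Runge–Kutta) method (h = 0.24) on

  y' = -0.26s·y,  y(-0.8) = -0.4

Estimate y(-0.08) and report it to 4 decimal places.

Midpoint: k1 = f(s_n, y_n); k2 = f(s_n + h/2, y_n + (h/2)·k1); y_{n+1} = y_n + h·k2.
s=-0.800000, y=-0.400000:
  k1 = f(-0.800000, -0.400000) = -0.083200
  k2 = f(-0.680000, -0.409984) = -0.072485
  y ← -0.400000 + 0.24·(-0.072485) = -0.417396
s=-0.560000, y=-0.417396:
  k1 = f(-0.560000, -0.417396) = -0.060773
  k2 = f(-0.440000, -0.424689) = -0.048584
  y ← -0.417396 + 0.24·(-0.048584) = -0.429057
s=-0.320000, y=-0.429057:
  k1 = f(-0.320000, -0.429057) = -0.035698
  k2 = f(-0.200000, -0.433340) = -0.022534
  y ← -0.429057 + 0.24·(-0.022534) = -0.434465
y(-0.08) ≈ -0.4345

-0.4345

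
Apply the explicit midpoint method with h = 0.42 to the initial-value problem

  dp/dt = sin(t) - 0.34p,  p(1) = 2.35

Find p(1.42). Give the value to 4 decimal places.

2.4061

Midpoint: k1 = f(t_n, p_n); k2 = f(t_n + h/2, p_n + (h/2)·k1); p_{n+1} = p_n + h·k2.
t=1.000000, p=2.350000:
  k1 = f(1.000000, 2.350000) = 0.042471
  k2 = f(1.210000, 2.358919) = 0.133584
  p ← 2.350000 + 0.42·0.133584 = 2.406105
p(1.42) ≈ 2.4061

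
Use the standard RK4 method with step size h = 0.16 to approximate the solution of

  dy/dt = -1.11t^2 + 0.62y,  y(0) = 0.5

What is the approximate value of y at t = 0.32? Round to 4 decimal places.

0.5970

RK4: k1 = f(t_n, y_n); k2 = f(t_n + h/2, y_n + (h/2)·k1); k3 = f(t_n + h/2, y_n + (h/2)·k2); k4 = f(t_n + h, y_n + h·k3); y_{n+1} = y_n + (h/6)·(k1 + 2k2 + 2k3 + k4).
t=0.000000, y=0.500000:
  k1 = f(0.000000, 0.500000) = 0.310000
  k2 = f(0.080000, 0.524800) = 0.318272
  k3 = f(0.080000, 0.525462) = 0.318682
  k4 = f(0.160000, 0.550989) = 0.313197
  y ← 0.500000 + (0.16/6)·(k1 + 2k2 + 2k3 + k4) = 0.550589
t=0.160000, y=0.550589:
  k1 = f(0.160000, 0.550589) = 0.312949
  k2 = f(0.240000, 0.575625) = 0.292952
  k3 = f(0.240000, 0.574026) = 0.291960
  k4 = f(0.320000, 0.597303) = 0.256664
  y ← 0.550589 + (0.16/6)·(k1 + 2k2 + 2k3 + k4) = 0.596974
y(0.32) ≈ 0.5970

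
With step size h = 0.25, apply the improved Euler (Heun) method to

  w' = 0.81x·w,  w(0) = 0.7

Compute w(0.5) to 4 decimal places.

0.7741

Heun: k1 = f(x_n, w_n); k2 = f(x_n + h, w_n + h·k1); w_{n+1} = w_n + (h/2)·(k1 + k2).
x=0.000000, w=0.700000:
  k1 = f(0.000000, 0.700000) = 0.000000
  k2 = f(0.250000, 0.700000) = 0.141750
  w ← 0.700000 + (0.25/2)·(0.000000 + 0.141750) = 0.717719
x=0.250000, w=0.717719:
  k1 = f(0.250000, 0.717719) = 0.145338
  k2 = f(0.500000, 0.754053) = 0.305392
  w ← 0.717719 + (0.25/2)·(0.145338 + 0.305392) = 0.774060
w(0.5) ≈ 0.7741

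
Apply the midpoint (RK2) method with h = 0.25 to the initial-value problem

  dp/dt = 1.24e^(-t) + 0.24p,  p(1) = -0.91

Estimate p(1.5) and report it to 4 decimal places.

Midpoint: k1 = f(t_n, p_n); k2 = f(t_n + h/2, p_n + (h/2)·k1); p_{n+1} = p_n + h·k2.
t=1.000000, p=-0.910000:
  k1 = f(1.000000, -0.910000) = 0.237771
  k2 = f(1.125000, -0.880279) = 0.191302
  p ← -0.910000 + 0.25·0.191302 = -0.862174
t=1.250000, p=-0.862174:
  k1 = f(1.250000, -0.862174) = 0.148344
  k2 = f(1.375000, -0.843631) = 0.111050
  p ← -0.862174 + 0.25·0.111050 = -0.834412
p(1.5) ≈ -0.8344

-0.8344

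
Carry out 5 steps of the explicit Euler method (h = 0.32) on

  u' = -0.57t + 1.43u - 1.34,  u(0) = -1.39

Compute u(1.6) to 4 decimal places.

-15.2913

Euler: u_{n+1} = u_n + h·f(t_n, u_n).
t=0.000000, u=-1.390000: f=-3.327700 → u ← -1.390000 + 0.32·(-3.327700) = -2.454864
t=0.320000, u=-2.454864: f=-5.032856 → u ← -2.454864 + 0.32·(-5.032856) = -4.065378
t=0.640000, u=-4.065378: f=-7.518290 → u ← -4.065378 + 0.32·(-7.518290) = -6.471231
t=0.960000, u=-6.471231: f=-11.141060 → u ← -6.471231 + 0.32·(-11.141060) = -10.036370
t=1.280000, u=-10.036370: f=-16.421609 → u ← -10.036370 + 0.32·(-16.421609) = -15.291285
u(1.6) ≈ -15.2913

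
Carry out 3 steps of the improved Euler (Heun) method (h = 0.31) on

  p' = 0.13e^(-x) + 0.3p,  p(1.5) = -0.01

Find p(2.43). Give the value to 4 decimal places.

Heun: k1 = f(x_n, p_n); k2 = f(x_n + h, p_n + h·k1); p_{n+1} = p_n + (h/2)·(k1 + k2).
x=1.500000, p=-0.010000:
  k1 = f(1.500000, -0.010000) = 0.026007
  k2 = f(1.810000, -0.001938) = 0.020694
  p ← -0.010000 + (0.31/2)·(0.026007 + 0.020694) = -0.002761
x=1.810000, p=-0.002761:
  k1 = f(1.810000, -0.002761) = 0.020447
  k2 = f(2.120000, 0.003577) = 0.016677
  p ← -0.002761 + (0.31/2)·(0.020447 + 0.016677) = 0.002993
x=2.120000, p=0.002993:
  k1 = f(2.120000, 0.002993) = 0.016502
  k2 = f(2.430000, 0.008108) = 0.013877
  p ← 0.002993 + (0.31/2)·(0.016502 + 0.013877) = 0.007702
p(2.43) ≈ 0.0077

0.0077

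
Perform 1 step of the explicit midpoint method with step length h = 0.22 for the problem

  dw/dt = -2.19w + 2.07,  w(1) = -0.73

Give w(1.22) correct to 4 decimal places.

-0.1173

Midpoint: k1 = f(t_n, w_n); k2 = f(t_n + h/2, w_n + (h/2)·k1); w_{n+1} = w_n + h·k2.
t=1.000000, w=-0.730000:
  k1 = f(1.000000, -0.730000) = 3.668700
  k2 = f(1.110000, -0.326443) = 2.784910
  w ← -0.730000 + 0.22·2.784910 = -0.117320
w(1.22) ≈ -0.1173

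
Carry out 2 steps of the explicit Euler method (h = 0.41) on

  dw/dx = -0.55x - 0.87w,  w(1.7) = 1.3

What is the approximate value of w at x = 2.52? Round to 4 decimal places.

Euler: w_{n+1} = w_n + h·f(x_n, w_n).
x=1.700000, w=1.300000: f=-2.066000 → w ← 1.300000 + 0.41·(-2.066000) = 0.452940
x=2.110000, w=0.452940: f=-1.554558 → w ← 0.452940 + 0.41·(-1.554558) = -0.184429
w(2.52) ≈ -0.1844

-0.1844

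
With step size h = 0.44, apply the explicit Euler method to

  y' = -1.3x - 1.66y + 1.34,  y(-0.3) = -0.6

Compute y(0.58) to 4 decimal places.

Euler: y_{n+1} = y_n + h·f(x_n, y_n).
x=-0.300000, y=-0.600000: f=2.726000 → y ← -0.600000 + 0.44·2.726000 = 0.599440
x=0.140000, y=0.599440: f=0.162930 → y ← 0.599440 + 0.44·0.162930 = 0.671129
y(0.58) ≈ 0.6711

0.6711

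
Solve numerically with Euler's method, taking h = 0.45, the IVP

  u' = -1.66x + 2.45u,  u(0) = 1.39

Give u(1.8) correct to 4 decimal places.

23.2539

Euler: u_{n+1} = u_n + h·f(x_n, u_n).
x=0.000000, u=1.390000: f=3.405500 → u ← 1.390000 + 0.45·3.405500 = 2.922475
x=0.450000, u=2.922475: f=6.413064 → u ← 2.922475 + 0.45·6.413064 = 5.808354
x=0.900000, u=5.808354: f=12.736467 → u ← 5.808354 + 0.45·12.736467 = 11.539764
x=1.350000, u=11.539764: f=26.031421 → u ← 11.539764 + 0.45·26.031421 = 23.253903
u(1.8) ≈ 23.2539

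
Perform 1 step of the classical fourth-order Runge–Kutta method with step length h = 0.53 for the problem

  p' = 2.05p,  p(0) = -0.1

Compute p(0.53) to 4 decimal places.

-0.2949

RK4: k1 = f(t_n, p_n); k2 = f(t_n + h/2, p_n + (h/2)·k1); k3 = f(t_n + h/2, p_n + (h/2)·k2); k4 = f(t_n + h, p_n + h·k3); p_{n+1} = p_n + (h/6)·(k1 + 2k2 + 2k3 + k4).
t=0.000000, p=-0.100000:
  k1 = f(0.000000, -0.100000) = -0.205000
  k2 = f(0.265000, -0.154325) = -0.316366
  k3 = f(0.265000, -0.183837) = -0.376866
  k4 = f(0.530000, -0.299739) = -0.614465
  p ← -0.100000 + (0.53/6)·(k1 + 2k2 + 2k3 + k4) = -0.294857
p(0.53) ≈ -0.2949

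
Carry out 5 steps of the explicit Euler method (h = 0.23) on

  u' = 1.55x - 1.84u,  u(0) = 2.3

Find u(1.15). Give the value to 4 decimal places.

0.6870

Euler: u_{n+1} = u_n + h·f(x_n, u_n).
x=0.000000, u=2.300000: f=-4.232000 → u ← 2.300000 + 0.23·(-4.232000) = 1.326640
x=0.230000, u=1.326640: f=-2.084518 → u ← 1.326640 + 0.23·(-2.084518) = 0.847201
x=0.460000, u=0.847201: f=-0.845850 → u ← 0.847201 + 0.23·(-0.845850) = 0.652656
x=0.690000, u=0.652656: f=-0.131386 → u ← 0.652656 + 0.23·(-0.131386) = 0.622437
x=0.920000, u=0.622437: f=0.280716 → u ← 0.622437 + 0.23·0.280716 = 0.687001
u(1.15) ≈ 0.6870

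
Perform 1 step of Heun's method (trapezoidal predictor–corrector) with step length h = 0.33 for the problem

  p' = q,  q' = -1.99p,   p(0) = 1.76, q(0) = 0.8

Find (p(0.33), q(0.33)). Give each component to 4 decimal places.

Heun on (p,q): k1 = f(t_n, state_n); k2 = f(t_n + h, state_n + h·k1); state_{n+1} = state_n + (h/2)·(k1 + k2).
0.000000: (1.760000, 0.800000)
  k1 = (0.800000, -3.502400)
  predictor → (2.024000, -0.355792)
  k2 = (-0.355792, -4.027760)
  → (1.833294, -0.442476)
(p(0.33), q(0.33)) ≈ (1.8333, -0.4425)

1.8333, -0.4425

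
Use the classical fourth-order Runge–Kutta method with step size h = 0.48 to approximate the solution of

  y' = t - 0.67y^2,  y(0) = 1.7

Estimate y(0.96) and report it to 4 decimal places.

RK4: k1 = f(t_n, y_n); k2 = f(t_n + h/2, y_n + (h/2)·k1); k3 = f(t_n + h/2, y_n + (h/2)·k2); k4 = f(t_n + h, y_n + h·k3); y_{n+1} = y_n + (h/6)·(k1 + 2k2 + 2k3 + k4).
t=0.000000, y=1.700000:
  k1 = f(0.000000, 1.700000) = -1.936300
  k2 = f(0.240000, 1.235288) = -0.782377
  k3 = f(0.240000, 1.512229) = -1.292181
  k4 = f(0.480000, 1.079753) = -0.301131
  y ← 1.700000 + (0.48/6)·(k1 + 2k2 + 2k3 + k4) = 1.189076
t=0.480000, y=1.189076:
  k1 = f(0.480000, 1.189076) = -0.467314
  k2 = f(0.720000, 1.076921) = -0.057038
  k3 = f(0.720000, 1.175387) = -0.205628
  k4 = f(0.960000, 1.090375) = 0.163426
  y ← 1.189076 + (0.48/6)·(k1 + 2k2 + 2k3 + k4) = 1.122738
y(0.96) ≈ 1.1227

1.1227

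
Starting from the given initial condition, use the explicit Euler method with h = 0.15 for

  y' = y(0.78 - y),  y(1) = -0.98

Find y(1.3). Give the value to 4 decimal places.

Euler: y_{n+1} = y_n + h·f(t_n, y_n).
t=1.000000, y=-0.980000: f=-1.724800 → y ← -0.980000 + 0.15·(-1.724800) = -1.238720
t=1.150000, y=-1.238720: f=-2.500629 → y ← -1.238720 + 0.15·(-2.500629) = -1.613814
y(1.3) ≈ -1.6138

-1.6138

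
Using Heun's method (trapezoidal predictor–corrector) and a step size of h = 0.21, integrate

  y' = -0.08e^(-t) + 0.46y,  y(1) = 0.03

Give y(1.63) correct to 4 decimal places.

Heun: k1 = f(t_n, y_n); k2 = f(t_n + h, y_n + h·k1); y_{n+1} = y_n + (h/2)·(k1 + k2).
t=1.000000, y=0.030000:
  k1 = f(1.000000, 0.030000) = -0.015630
  k2 = f(1.210000, 0.026718) = -0.011566
  y ← 0.030000 + (0.21/2)·(-0.015630 + (-0.011566)) = 0.027144
t=1.210000, y=0.027144:
  k1 = f(1.210000, 0.027144) = -0.011369
  k2 = f(1.420000, 0.024757) = -0.007949
  y ← 0.027144 + (0.21/2)·(-0.011369 + (-0.007949)) = 0.025116
t=1.420000, y=0.025116:
  k1 = f(1.420000, 0.025116) = -0.007784
  k2 = f(1.630000, 0.023481) = -0.004873
  y ← 0.025116 + (0.21/2)·(-0.007784 + (-0.004873)) = 0.023787
y(1.63) ≈ 0.0238

0.0238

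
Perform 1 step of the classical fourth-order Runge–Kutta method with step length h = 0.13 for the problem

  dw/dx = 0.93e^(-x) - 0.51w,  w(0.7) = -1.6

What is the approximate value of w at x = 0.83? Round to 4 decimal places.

-1.4429

RK4: k1 = f(x_n, w_n); k2 = f(x_n + h/2, w_n + (h/2)·k1); k3 = f(x_n + h/2, w_n + (h/2)·k2); k4 = f(x_n + h, w_n + h·k3); w_{n+1} = w_n + (h/6)·(k1 + 2k2 + 2k3 + k4).
x=0.700000, w=-1.600000:
  k1 = f(0.700000, -1.600000) = 1.277824
  k2 = f(0.765000, -1.516941) = 1.206401
  k3 = f(0.765000, -1.521584) = 1.208768
  k4 = f(0.830000, -1.442860) = 1.141384
  w ← -1.600000 + (0.13/6)·(k1 + 2k2 + 2k3 + k4) = -1.442926
w(0.83) ≈ -1.4429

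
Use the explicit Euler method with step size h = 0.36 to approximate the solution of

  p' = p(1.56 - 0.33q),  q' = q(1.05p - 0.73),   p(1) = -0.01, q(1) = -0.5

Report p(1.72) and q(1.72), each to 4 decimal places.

Euler on (p,q): p_{n+1} = p_n + h·p', q_{n+1} = q_n + h·q'.
1.000000: (-0.010000, -0.500000); f=(-0.017250, 0.370250) → (-0.016210, -0.366710)
1.360000: (-0.016210, -0.366710); f=(-0.027249, 0.273940) → (-0.026020, -0.268092)
(p(1.72), q(1.72)) ≈ (-0.0260, -0.2681)

-0.0260, -0.2681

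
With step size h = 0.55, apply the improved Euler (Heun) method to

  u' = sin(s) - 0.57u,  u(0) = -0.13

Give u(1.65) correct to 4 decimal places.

Heun: k1 = f(s_n, u_n); k2 = f(s_n + h, u_n + h·k1); u_{n+1} = u_n + (h/2)·(k1 + k2).
s=0.000000, u=-0.130000:
  k1 = f(0.000000, -0.130000) = 0.074100
  k2 = f(0.550000, -0.089245) = 0.573557
  u ← -0.130000 + (0.55/2)·(0.074100 + 0.573557) = 0.048106
s=0.550000, u=0.048106:
  k1 = f(0.550000, 0.048106) = 0.495267
  k2 = f(1.100000, 0.320502) = 0.708521
  u ← 0.048106 + (0.55/2)·(0.495267 + 0.708521) = 0.379147
s=1.100000, u=0.379147:
  k1 = f(1.100000, 0.379147) = 0.675093
  k2 = f(1.650000, 0.750449) = 0.569109
  u ← 0.379147 + (0.55/2)·(0.675093 + 0.569109) = 0.721303
u(1.65) ≈ 0.7213

0.7213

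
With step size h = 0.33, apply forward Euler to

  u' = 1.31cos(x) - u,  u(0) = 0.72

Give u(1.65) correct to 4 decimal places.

0.7268

Euler: u_{n+1} = u_n + h·f(x_n, u_n).
x=0.000000, u=0.720000: f=0.590000 → u ← 0.720000 + 0.33·0.590000 = 0.914700
x=0.330000, u=0.914700: f=0.324615 → u ← 0.914700 + 0.33·0.324615 = 1.021823
x=0.660000, u=1.021823: f=0.013067 → u ← 1.021823 + 0.33·0.013067 = 1.026135
x=0.990000, u=1.026135: f=-0.307351 → u ← 1.026135 + 0.33·(-0.307351) = 0.924709
x=1.320000, u=0.924709: f=-0.599599 → u ← 0.924709 + 0.33·(-0.599599) = 0.726841
u(1.65) ≈ 0.7268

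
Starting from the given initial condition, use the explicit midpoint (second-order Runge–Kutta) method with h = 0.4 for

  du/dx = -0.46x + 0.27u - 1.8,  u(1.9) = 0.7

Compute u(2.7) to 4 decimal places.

-1.6700

Midpoint: k1 = f(x_n, u_n); k2 = f(x_n + h/2, u_n + (h/2)·k1); u_{n+1} = u_n + h·k2.
x=1.900000, u=0.700000:
  k1 = f(1.900000, 0.700000) = -2.485000
  k2 = f(2.100000, 0.203000) = -2.711190
  u ← 0.700000 + 0.4·(-2.711190) = -0.384476
x=2.300000, u=-0.384476:
  k1 = f(2.300000, -0.384476) = -2.961809
  k2 = f(2.500000, -0.976838) = -3.213746
  u ← -0.384476 + 0.4·(-3.213746) = -1.669974
u(2.7) ≈ -1.6700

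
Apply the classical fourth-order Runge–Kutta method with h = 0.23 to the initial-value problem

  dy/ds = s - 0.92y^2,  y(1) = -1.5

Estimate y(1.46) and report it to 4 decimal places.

-2.4343

RK4: k1 = f(s_n, y_n); k2 = f(s_n + h/2, y_n + (h/2)·k1); k3 = f(s_n + h/2, y_n + (h/2)·k2); k4 = f(s_n + h, y_n + h·k3); y_{n+1} = y_n + (h/6)·(k1 + 2k2 + 2k3 + k4).
s=1.000000, y=-1.500000:
  k1 = f(1.000000, -1.500000) = -1.070000
  k2 = f(1.115000, -1.623050) = -1.308548
  k3 = f(1.115000, -1.650483) = -1.391167
  k4 = f(1.230000, -1.819968) = -1.817302
  y ← -1.500000 + (0.23/6)·(k1 + 2k2 + 2k3 + k4) = -1.817658
s=1.230000, y=-1.817658:
  k1 = f(1.230000, -1.817658) = -1.809570
  k2 = f(1.345000, -2.025759) = -2.430402
  k3 = f(1.345000, -2.097154) = -2.701212
  k4 = f(1.460000, -2.438937) = -4.012539
  y ← -1.817658 + (0.23/6)·(k1 + 2k2 + 2k3 + k4) = -2.434263
y(1.46) ≈ -2.4343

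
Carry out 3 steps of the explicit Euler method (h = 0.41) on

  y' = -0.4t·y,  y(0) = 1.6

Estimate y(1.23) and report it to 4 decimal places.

Euler: y_{n+1} = y_n + h·f(t_n, y_n).
t=0.000000, y=1.600000: f=0.000000 → y ← 1.600000 + 0.41·0.000000 = 1.600000
t=0.410000, y=1.600000: f=-0.262400 → y ← 1.600000 + 0.41·(-0.262400) = 1.492416
t=0.820000, y=1.492416: f=-0.489512 → y ← 1.492416 + 0.41·(-0.489512) = 1.291716
y(1.23) ≈ 1.2917

1.2917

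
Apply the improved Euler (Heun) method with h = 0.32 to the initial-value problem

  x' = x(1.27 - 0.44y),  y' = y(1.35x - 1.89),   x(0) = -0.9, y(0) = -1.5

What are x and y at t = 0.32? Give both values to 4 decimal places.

Heun on (x,y): k1 = f(t_n, state_n); k2 = f(t_n + h, state_n + h·k1); state_{n+1} = state_n + (h/2)·(k1 + k2).
0.000000: (-0.900000, -1.500000)
  k1 = (-1.737000, 4.657500)
  predictor → (-1.455840, -0.009600)
  k2 = (-1.855066, 0.037012)
  → (-1.474731, -0.748878)
(x(0.32), y(0.32)) ≈ (-1.4747, -0.7489)

-1.4747, -0.7489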